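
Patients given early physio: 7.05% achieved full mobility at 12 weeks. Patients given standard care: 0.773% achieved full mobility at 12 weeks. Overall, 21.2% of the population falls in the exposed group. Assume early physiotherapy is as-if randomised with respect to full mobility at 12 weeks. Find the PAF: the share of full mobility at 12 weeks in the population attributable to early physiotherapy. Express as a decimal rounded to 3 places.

PAF ≈ 0.633

p₁ = 0.0705, p₀ = 0.00773.
Overall risk P(Y=1) = π·p₁ + (1−π)·p₀ = 0.212×0.0705 + 0.788×0.00773 = 0.021037.
Under exogeneity, PAF = [P(Y=1) − p₀] / P(Y=1).
PAF = (0.021037 − 0.00773) / 0.021037 ≈ 0.6326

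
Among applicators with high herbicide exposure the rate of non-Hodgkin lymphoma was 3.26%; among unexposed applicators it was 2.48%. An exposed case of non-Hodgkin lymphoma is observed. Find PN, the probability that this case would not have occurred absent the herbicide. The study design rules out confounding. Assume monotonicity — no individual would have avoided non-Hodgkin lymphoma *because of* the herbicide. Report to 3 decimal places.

p₁ = 0.0326, p₀ = 0.0248.
Under exogeneity and monotonicity, PN = (p₁ − p₀) / p₁.
PN = (0.0326 − 0.0248) / 0.0326 = 0.0078 / 0.0326 ≈ 0.2393

PN ≈ 0.239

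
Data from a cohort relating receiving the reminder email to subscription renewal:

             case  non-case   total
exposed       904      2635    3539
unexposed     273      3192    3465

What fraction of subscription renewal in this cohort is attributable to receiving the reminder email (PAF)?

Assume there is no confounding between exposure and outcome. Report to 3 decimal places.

PAF ≈ 0.531

p₁ = P(outcome | exposed) = 904/3539 = 0.25544
p₀ = P(outcome | unexposed) = 273/3465 = 0.078788
Exposure prevalence π = 3539/7004 = 0.50528; overall risk P(Y=1) = 0.16805.
Under exogeneity, PAF = [P(Y=1) − p₀]/P(Y=1).
PAF = (0.16805 − 0.078788) / 0.16805 ≈ 0.5312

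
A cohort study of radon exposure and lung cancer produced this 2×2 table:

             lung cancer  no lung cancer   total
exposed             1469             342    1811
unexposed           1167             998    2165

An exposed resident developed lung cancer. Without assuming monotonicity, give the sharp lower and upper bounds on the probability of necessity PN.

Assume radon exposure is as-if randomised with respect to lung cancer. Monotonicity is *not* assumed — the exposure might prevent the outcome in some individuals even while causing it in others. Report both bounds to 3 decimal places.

p₁ = P(outcome | exposed) = 1469/1811 = 0.81115
p₀ = P(outcome | unexposed) = 1167/2165 = 0.53903
Under exogeneity alone the bounds on PN are max{0,(p₁−p₀)/p₁} ≤ PN ≤ min{1,(1−p₀)/p₁}.
  lower = (p₁ − p₀)/p₁ = 0.27212 / 0.81115 ≈ 0.3355
  upper = min{1, (1 − p₀)/p₁} = 0.46097 / 0.81115 ≈ 0.5683

0.335 ≤ PN ≤ 0.568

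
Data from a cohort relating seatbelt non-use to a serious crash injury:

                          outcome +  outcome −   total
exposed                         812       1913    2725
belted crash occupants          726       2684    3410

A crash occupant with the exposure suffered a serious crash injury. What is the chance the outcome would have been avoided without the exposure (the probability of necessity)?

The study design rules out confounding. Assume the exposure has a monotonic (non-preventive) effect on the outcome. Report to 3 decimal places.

p₁ = P(outcome | exposed) = 812/2725 = 0.29798
p₀ = P(outcome | unexposed) = 726/3410 = 0.2129
Under exogeneity and monotonicity, PN = (p₁ − p₀)/p₁.
PN = (0.29798 − 0.2129) / 0.29798 ≈ 0.2855

PN ≈ 0.286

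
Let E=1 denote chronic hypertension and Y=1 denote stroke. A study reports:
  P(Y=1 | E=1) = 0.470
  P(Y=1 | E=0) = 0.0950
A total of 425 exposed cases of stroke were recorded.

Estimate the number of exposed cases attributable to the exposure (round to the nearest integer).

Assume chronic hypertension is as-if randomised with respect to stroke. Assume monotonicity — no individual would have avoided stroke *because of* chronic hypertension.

about 339 cases

Let p₁ = 0.47, p₀ = 0.095.
PN = (p₁ − p₀)/p₁ = (0.47 − 0.095) / 0.47 ≈ 0.79787.
Attributable cases ≈ PN × (exposed cases) = 0.79787 × 425 ≈ 339.10.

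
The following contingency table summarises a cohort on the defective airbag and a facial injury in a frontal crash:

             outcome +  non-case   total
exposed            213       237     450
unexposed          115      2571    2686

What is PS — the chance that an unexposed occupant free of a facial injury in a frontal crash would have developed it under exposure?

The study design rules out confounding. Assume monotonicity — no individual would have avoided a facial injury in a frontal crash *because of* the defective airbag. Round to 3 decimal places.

p₁ = P(outcome | exposed) = 213/450 = 0.47333
p₀ = P(outcome | unexposed) = 115/2686 = 0.042815
Under exogeneity and monotonicity, PS = (p₁ − p₀)/(1 − p₀).
PS = (0.47333 − 0.042815) / 0.95719 ≈ 0.4498

PS ≈ 0.450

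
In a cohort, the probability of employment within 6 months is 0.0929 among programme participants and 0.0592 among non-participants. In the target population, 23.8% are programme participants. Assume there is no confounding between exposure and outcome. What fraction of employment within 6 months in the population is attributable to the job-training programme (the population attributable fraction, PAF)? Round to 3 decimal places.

PAF ≈ 0.119

Let p₁ = 0.0929, p₀ = 0.0592.
Overall risk P(Y=1) = π·p₁ + (1−π)·p₀ = 0.238×0.0929 + 0.762×0.0592 = 0.067221.
Under exogeneity, PAF = [P(Y=1) − p₀] / P(Y=1).
PAF = (0.067221 − 0.0592) / 0.067221 ≈ 0.1193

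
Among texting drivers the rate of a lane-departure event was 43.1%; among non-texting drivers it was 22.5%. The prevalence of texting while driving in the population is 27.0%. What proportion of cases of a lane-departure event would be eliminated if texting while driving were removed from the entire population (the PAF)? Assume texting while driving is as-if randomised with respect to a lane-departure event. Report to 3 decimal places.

PAF ≈ 0.198

p₁ = 0.431, p₀ = 0.225.
Overall risk P(Y=1) = π·p₁ + (1−π)·p₀ = 0.27×0.431 + 0.73×0.225 = 0.28062.
Under exogeneity, PAF = [P(Y=1) − p₀] / P(Y=1).
PAF = (0.28062 − 0.225) / 0.28062 ≈ 0.1982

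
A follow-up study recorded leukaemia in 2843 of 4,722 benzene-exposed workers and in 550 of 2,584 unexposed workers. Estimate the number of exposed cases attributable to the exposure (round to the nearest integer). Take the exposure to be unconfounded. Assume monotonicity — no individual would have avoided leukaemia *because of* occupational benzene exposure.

p₁ = P(outcome | exposed) = 2843/4722 = 0.60208
p₀ = P(outcome | unexposed) = 550/2584 = 0.21285
PN = (p₁ − p₀)/p₁ = (0.60208 − 0.21285) / 0.60208 ≈ 0.64648.
Attributable cases ≈ PN × (exposed cases) = 0.64648 × 2843 ≈ 1837.93.

about 1838 cases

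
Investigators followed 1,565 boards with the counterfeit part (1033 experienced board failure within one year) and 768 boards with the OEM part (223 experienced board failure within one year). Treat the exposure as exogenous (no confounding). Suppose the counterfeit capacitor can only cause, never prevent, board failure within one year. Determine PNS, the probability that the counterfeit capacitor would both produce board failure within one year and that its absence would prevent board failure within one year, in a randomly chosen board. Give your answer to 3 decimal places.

p₁ = P(outcome | exposed) = 1033/1565 = 0.66006
p₀ = P(outcome | unexposed) = 223/768 = 0.29036
Under exogeneity and monotonicity, PNS = p₁ − p₀.
PNS = 0.66006 − 0.29036 = 0.3697

PNS ≈ 0.370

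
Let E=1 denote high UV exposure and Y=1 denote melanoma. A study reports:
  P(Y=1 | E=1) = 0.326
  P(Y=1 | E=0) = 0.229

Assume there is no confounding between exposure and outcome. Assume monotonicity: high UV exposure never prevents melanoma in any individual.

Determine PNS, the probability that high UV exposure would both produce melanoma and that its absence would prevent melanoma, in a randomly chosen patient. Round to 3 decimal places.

Let p₁ = 0.326, p₀ = 0.229.
Under exogeneity and monotonicity, PNS = p₁ − p₀.
PNS = 0.326 − 0.229 = 0.097

PNS ≈ 0.097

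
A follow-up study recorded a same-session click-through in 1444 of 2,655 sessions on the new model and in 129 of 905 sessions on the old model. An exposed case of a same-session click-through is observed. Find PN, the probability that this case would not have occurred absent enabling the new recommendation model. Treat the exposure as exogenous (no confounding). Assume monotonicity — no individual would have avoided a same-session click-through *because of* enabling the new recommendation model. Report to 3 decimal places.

PN ≈ 0.738

p₁ = P(outcome | exposed) = 1444/2655 = 0.54388
p₀ = P(outcome | unexposed) = 129/905 = 0.14254
Under exogeneity and monotonicity, PN = (p₁ − p₀) / p₁.
PN = (0.54388 − 0.14254) / 0.54388 = 0.40134 / 0.54388 ≈ 0.7379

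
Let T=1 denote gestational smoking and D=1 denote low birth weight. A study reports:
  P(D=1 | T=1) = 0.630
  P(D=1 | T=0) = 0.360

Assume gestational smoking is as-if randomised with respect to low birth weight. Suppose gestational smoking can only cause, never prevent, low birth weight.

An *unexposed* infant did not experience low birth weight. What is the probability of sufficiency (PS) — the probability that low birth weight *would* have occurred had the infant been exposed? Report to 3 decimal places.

PS ≈ 0.422

Let p₁ = 0.63, p₀ = 0.36.
Under exogeneity and monotonicity, PS = (p₁ − p₀) / (1 − p₀).
PS = (0.63 − 0.36) / (1 − 0.36) = 0.27 / 0.64 ≈ 0.4219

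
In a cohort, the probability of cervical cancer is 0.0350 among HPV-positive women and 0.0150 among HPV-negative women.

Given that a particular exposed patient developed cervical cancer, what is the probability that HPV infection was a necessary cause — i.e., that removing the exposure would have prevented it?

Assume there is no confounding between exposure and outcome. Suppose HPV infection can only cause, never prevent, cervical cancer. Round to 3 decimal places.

Let p₁ = 0.035, p₀ = 0.015.
Under exogeneity and monotonicity, PN = (p₁ − p₀) / p₁.
PN = (0.035 − 0.015) / 0.035 = 0.02 / 0.035 ≈ 0.5714

PN ≈ 0.571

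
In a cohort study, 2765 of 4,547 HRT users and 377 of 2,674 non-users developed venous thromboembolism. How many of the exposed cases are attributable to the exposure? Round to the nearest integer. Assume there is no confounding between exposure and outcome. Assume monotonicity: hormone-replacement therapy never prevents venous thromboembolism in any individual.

p₁ = P(outcome | exposed) = 2765/4547 = 0.60809
p₀ = P(outcome | unexposed) = 377/2674 = 0.14099
PN = (p₁ − p₀)/p₁ = (0.60809 − 0.14099) / 0.60809 ≈ 0.76815.
Attributable cases ≈ PN × (exposed cases) = 0.76815 × 2765 ≈ 2123.93.

about 2124 cases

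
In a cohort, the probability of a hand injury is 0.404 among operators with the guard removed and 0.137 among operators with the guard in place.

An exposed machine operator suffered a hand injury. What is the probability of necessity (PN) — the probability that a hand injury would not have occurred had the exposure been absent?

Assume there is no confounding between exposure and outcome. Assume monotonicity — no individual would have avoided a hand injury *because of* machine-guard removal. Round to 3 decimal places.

Let p₁ = 0.404, p₀ = 0.137.
Under exogeneity and monotonicity, PN = (p₁ − p₀) / p₁.
PN = (0.404 − 0.137) / 0.404 = 0.267 / 0.404 ≈ 0.6609

PN ≈ 0.661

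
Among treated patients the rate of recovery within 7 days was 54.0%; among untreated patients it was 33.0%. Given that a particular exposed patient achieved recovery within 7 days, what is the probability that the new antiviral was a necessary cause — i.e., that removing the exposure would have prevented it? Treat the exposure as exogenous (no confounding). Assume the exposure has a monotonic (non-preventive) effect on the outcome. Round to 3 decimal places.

p₁ = 0.54, p₀ = 0.33.
Under exogeneity and monotonicity, PN = (p₁ − p₀) / p₁.
PN = (0.54 − 0.33) / 0.54 = 0.21 / 0.54 ≈ 0.3889

PN ≈ 0.389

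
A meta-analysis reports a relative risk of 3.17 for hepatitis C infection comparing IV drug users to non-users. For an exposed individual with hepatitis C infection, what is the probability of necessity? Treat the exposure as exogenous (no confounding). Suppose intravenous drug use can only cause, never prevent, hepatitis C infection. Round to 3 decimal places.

PN ≈ 0.685

Under exogeneity and monotonicity, PN = (RR − 1) / RR = 1 − 1/RR.
PN = (3.17 − 1) / 3.17 = 2.17 / 3.17 ≈ 0.6845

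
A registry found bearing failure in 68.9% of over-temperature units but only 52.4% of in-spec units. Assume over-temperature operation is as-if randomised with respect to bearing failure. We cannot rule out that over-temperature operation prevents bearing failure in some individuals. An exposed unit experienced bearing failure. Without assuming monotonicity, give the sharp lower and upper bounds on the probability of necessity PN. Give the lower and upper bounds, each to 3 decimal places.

0.239 ≤ PN ≤ 0.691

p₁ = 0.689, p₀ = 0.524.
Under exogeneity alone the bounds on PN are max{0,(p₁−p₀)/p₁} ≤ PN ≤ min{1,(1−p₀)/p₁}.
  lower = (p₁ − p₀)/p₁ = 0.165 / 0.689 ≈ 0.2395
  upper = min{1, (1 − p₀)/p₁} = 0.476 / 0.689 ≈ 0.6909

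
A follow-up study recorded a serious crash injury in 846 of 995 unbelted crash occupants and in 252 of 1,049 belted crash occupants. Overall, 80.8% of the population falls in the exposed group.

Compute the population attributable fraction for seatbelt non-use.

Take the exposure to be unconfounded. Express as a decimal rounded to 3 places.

PAF ≈ 0.672

p₁ = P(outcome | exposed) = 846/995 = 0.85025
p₀ = P(outcome | unexposed) = 252/1049 = 0.24023
Overall risk P(Y=1) = π·p₁ + (1−π)·p₀ = 0.808×0.85025 + 0.192×0.24023 = 0.73313.
Under exogeneity, PAF = [P(Y=1) − p₀] / P(Y=1).
PAF = (0.73313 − 0.24023) / 0.73313 ≈ 0.6723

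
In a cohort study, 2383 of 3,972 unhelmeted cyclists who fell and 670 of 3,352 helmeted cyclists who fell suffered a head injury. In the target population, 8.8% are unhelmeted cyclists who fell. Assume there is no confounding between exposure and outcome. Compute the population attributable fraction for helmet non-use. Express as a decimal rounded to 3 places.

p₁ = P(outcome | exposed) = 2383/3972 = 0.59995
p₀ = P(outcome | unexposed) = 670/3352 = 0.19988
Overall risk P(Y=1) = π·p₁ + (1−π)·p₀ = 0.088×0.59995 + 0.912×0.19988 = 0.23509.
Under exogeneity, PAF = [P(Y=1) − p₀] / P(Y=1).
PAF = (0.23509 − 0.19988) / 0.23509 ≈ 0.1498

PAF ≈ 0.150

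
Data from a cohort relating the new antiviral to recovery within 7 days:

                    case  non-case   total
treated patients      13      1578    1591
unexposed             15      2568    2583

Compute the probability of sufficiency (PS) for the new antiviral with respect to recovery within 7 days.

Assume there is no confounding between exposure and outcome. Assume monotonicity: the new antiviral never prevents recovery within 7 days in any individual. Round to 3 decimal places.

PS ≈ 0.002

p₁ = P(outcome | exposed) = 13/1591 = 0.008171
p₀ = P(outcome | unexposed) = 15/2583 = 0.0058072
Under exogeneity and monotonicity, PS = (p₁ − p₀) / (1 − p₀).
PS = (0.008171 − 0.0058072) / (1 − 0.0058072) = 0.0023638 / 0.99419 ≈ 0.0024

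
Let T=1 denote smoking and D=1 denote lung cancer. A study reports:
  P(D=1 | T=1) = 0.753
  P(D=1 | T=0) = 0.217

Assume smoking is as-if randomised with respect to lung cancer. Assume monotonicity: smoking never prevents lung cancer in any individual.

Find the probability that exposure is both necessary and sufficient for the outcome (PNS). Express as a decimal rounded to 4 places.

PNS ≈ 0.5360

Let p₁ = 0.753, p₀ = 0.217.
Under exogeneity and monotonicity, PNS = p₁ − p₀.
PNS = 0.753 − 0.217 = 0.536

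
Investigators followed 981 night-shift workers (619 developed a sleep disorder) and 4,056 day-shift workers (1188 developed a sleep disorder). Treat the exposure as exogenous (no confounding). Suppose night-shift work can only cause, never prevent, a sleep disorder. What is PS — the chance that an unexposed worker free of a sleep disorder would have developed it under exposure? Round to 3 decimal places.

p₁ = P(outcome | exposed) = 619/981 = 0.63099
p₀ = P(outcome | unexposed) = 1188/4056 = 0.2929
Under exogeneity and monotonicity, PS = (p₁ − p₀) / (1 − p₀).
PS = (0.63099 − 0.2929) / (1 − 0.2929) = 0.33809 / 0.7071 ≈ 0.4781

PS ≈ 0.478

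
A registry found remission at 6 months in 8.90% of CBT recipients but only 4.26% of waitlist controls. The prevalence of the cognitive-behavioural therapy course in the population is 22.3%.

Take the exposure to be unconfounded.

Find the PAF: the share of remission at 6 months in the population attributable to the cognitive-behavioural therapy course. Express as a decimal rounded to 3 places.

p₁ = 0.089, p₀ = 0.0426.
Overall risk P(Y=1) = π·p₁ + (1−π)·p₀ = 0.223×0.089 + 0.777×0.0426 = 0.052947.
Under exogeneity, PAF = [P(Y=1) − p₀] / P(Y=1).
PAF = (0.052947 − 0.0426) / 0.052947 ≈ 0.1954

PAF ≈ 0.195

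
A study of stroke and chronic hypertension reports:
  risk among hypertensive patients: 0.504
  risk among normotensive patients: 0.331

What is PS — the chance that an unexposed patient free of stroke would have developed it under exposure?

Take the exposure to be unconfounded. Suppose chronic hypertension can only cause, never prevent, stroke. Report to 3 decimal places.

Let p₁ = 0.504, p₀ = 0.331.
Under exogeneity and monotonicity, PS = (p₁ − p₀) / (1 − p₀).
PS = (0.504 − 0.331) / (1 − 0.331) = 0.173 / 0.669 ≈ 0.2586

PS ≈ 0.259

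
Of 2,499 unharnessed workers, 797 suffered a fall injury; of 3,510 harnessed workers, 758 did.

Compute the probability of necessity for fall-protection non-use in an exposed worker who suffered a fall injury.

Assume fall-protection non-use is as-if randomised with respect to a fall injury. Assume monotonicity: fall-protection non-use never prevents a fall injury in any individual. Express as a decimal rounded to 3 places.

p₁ = P(outcome | exposed) = 797/2499 = 0.31893
p₀ = P(outcome | unexposed) = 758/3510 = 0.21595
Under exogeneity and monotonicity, PN = (p₁ − p₀) / p₁.
PN = (0.31893 − 0.21595) / 0.31893 = 0.10297 / 0.31893 ≈ 0.3229

PN ≈ 0.323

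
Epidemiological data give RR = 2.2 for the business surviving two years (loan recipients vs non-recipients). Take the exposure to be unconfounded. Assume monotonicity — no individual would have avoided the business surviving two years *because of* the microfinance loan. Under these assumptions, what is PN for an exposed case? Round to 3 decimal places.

PN ≈ 0.545

Under exogeneity and monotonicity, PN = (RR − 1) / RR = 1 − 1/RR.
PN = (2.2 − 1) / 2.2 = 1.2 / 2.2 ≈ 0.5455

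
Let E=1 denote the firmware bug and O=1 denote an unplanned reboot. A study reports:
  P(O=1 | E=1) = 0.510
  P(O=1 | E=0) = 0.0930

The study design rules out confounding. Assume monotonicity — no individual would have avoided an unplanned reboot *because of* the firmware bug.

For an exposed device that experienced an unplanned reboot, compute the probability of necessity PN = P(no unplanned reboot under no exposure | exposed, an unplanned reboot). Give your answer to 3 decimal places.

Let p₁ = 0.51, p₀ = 0.093.
Under exogeneity and monotonicity, PN = (p₁ − p₀) / p₁.
PN = (0.51 − 0.093) / 0.51 = 0.417 / 0.51 ≈ 0.8176

PN ≈ 0.818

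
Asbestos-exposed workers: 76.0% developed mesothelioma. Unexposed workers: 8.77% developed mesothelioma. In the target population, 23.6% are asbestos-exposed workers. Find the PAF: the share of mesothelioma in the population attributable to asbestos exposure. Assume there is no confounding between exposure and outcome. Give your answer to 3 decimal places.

PAF ≈ 0.644

p₁ = 0.76, p₀ = 0.0877.
Overall risk P(Y=1) = π·p₁ + (1−π)·p₀ = 0.236×0.76 + 0.764×0.0877 = 0.24636.
Under exogeneity, PAF = [P(Y=1) − p₀] / P(Y=1).
PAF = (0.24636 − 0.0877) / 0.24636 ≈ 0.6440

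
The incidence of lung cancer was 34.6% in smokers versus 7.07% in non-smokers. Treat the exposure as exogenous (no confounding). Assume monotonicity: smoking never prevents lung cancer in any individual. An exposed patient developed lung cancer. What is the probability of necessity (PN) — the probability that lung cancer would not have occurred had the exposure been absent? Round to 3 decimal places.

p₁ = 0.346, p₀ = 0.0707.
Under exogeneity and monotonicity, PN = (p₁ − p₀) / p₁.
PN = (0.346 − 0.0707) / 0.346 = 0.2753 / 0.346 ≈ 0.7957

PN ≈ 0.796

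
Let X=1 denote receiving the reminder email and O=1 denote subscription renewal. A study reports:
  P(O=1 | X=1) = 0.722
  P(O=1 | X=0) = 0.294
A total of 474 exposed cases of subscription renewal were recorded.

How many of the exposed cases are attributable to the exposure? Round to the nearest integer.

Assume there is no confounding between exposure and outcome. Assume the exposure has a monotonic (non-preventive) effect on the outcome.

Let p₁ = 0.722, p₀ = 0.294.
PN = (p₁ − p₀)/p₁ = (0.722 − 0.294) / 0.722 ≈ 0.59280.
Attributable cases ≈ PN × (exposed cases) = 0.59280 × 474 ≈ 280.99.

about 281 cases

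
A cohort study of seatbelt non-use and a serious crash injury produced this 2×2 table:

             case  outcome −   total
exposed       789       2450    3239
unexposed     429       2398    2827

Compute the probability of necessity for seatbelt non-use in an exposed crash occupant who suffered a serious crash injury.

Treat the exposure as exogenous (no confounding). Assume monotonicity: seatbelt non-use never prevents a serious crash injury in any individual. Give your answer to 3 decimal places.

PN ≈ 0.377

p₁ = P(outcome | exposed) = 789/3239 = 0.24359
p₀ = P(outcome | unexposed) = 429/2827 = 0.15175
Under exogeneity and monotonicity, PN = (p₁ − p₀) / p₁.
PN = (0.24359 − 0.15175) / 0.24359 = 0.091843 / 0.24359 ≈ 0.3770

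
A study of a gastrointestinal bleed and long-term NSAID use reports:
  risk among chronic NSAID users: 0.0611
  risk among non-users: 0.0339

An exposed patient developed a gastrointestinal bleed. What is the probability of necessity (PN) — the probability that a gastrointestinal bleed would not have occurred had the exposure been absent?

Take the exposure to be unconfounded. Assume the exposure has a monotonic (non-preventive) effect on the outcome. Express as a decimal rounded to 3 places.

Let p₁ = 0.0611, p₀ = 0.0339.
Under exogeneity and monotonicity, PN = (p₁ − p₀) / p₁.
PN = (0.0611 − 0.0339) / 0.0611 = 0.0272 / 0.0611 ≈ 0.4452

PN ≈ 0.445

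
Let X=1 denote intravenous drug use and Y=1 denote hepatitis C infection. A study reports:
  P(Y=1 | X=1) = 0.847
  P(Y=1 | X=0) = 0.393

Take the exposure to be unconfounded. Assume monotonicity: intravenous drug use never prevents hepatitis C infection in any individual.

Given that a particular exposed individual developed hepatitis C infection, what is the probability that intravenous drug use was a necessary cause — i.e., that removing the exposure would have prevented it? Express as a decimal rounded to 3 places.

Let p₁ = 0.847, p₀ = 0.393.
Under exogeneity and monotonicity, PN = (p₁ − p₀) / p₁.
PN = (0.847 − 0.393) / 0.847 = 0.454 / 0.847 ≈ 0.5360

PN ≈ 0.536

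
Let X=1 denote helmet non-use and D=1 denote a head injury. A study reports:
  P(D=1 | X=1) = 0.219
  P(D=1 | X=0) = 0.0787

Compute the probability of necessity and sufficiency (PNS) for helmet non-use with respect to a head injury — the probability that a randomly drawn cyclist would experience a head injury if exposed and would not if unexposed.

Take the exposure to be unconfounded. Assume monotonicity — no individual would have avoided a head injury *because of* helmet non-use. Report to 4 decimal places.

Let p₁ = 0.219, p₀ = 0.0787.
Under exogeneity and monotonicity, PNS = p₁ − p₀.
PNS = 0.219 − 0.0787 = 0.1403

PNS ≈ 0.1403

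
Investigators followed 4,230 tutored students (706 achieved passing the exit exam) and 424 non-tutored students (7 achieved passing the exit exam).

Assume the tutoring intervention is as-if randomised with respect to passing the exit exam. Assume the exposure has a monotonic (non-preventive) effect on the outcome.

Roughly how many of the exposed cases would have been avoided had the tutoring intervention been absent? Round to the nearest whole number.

about 636 cases

p₁ = P(outcome | exposed) = 706/4230 = 0.1669
p₀ = P(outcome | unexposed) = 7/424 = 0.016509
PN = (p₁ − p₀)/p₁ = (0.1669 − 0.016509) / 0.1669 ≈ 0.90108.
Attributable cases ≈ PN × (exposed cases) = 0.90108 × 706 ≈ 636.17.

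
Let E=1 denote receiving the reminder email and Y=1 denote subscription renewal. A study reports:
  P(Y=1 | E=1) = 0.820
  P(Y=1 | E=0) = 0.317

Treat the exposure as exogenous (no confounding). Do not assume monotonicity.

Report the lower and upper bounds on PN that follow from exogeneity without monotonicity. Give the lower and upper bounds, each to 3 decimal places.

0.613 ≤ PN ≤ 0.833

Let p₁ = 0.82, p₀ = 0.317.
Under exogeneity alone the bounds on PN are max{0,(p₁−p₀)/p₁} ≤ PN ≤ min{1,(1−p₀)/p₁}.
  lower = (p₁ − p₀)/p₁ = 0.503 / 0.82 ≈ 0.6134
  upper = min{1, (1 − p₀)/p₁} = 0.683 / 0.82 ≈ 0.8329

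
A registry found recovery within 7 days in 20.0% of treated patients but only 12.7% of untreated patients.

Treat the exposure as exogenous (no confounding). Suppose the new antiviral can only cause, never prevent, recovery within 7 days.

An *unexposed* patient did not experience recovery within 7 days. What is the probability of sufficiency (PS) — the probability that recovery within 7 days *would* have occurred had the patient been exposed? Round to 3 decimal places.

PS ≈ 0.084

p₁ = 0.2, p₀ = 0.127.
Under exogeneity and monotonicity, PS = (p₁ − p₀) / (1 − p₀).
PS = (0.2 − 0.127) / (1 − 0.127) = 0.073 / 0.873 ≈ 0.0836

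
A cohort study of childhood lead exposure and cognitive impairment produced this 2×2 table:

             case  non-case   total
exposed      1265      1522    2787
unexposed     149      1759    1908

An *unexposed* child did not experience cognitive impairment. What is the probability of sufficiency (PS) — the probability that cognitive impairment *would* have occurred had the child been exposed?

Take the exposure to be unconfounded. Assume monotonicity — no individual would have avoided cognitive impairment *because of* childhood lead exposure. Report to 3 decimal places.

PS ≈ 0.408

p₁ = P(outcome | exposed) = 1265/2787 = 0.45389
p₀ = P(outcome | unexposed) = 149/1908 = 0.078092
Under exogeneity and monotonicity, PS = (p₁ − p₀)/(1 − p₀).
PS = (0.45389 − 0.078092) / 0.92191 ≈ 0.4076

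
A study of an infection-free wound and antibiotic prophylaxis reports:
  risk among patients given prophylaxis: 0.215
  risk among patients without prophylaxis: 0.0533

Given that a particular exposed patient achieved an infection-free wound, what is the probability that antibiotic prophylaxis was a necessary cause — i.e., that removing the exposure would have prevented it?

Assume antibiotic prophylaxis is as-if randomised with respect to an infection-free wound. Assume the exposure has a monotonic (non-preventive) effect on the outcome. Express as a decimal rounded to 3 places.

Let p₁ = 0.215, p₀ = 0.0533.
Under exogeneity and monotonicity, PN = (p₁ − p₀) / p₁.
PN = (0.215 − 0.0533) / 0.215 = 0.1617 / 0.215 ≈ 0.7521

PN ≈ 0.752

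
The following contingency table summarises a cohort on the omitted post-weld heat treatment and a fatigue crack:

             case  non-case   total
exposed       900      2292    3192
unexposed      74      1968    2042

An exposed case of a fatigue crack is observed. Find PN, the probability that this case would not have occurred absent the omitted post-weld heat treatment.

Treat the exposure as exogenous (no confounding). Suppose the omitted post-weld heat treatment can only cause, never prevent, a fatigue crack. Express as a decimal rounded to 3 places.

p₁ = P(outcome | exposed) = 900/3192 = 0.28195
p₀ = P(outcome | unexposed) = 74/2042 = 0.036239
Under exogeneity and monotonicity, PN = (p₁ − p₀)/p₁.
PN = (0.28195 − 0.036239) / 0.28195 ≈ 0.8715

PN ≈ 0.871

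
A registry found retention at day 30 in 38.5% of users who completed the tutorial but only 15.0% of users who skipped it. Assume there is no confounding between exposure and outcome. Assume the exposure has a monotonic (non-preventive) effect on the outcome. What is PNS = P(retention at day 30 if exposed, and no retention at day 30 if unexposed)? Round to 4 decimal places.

p₁ = 0.385, p₀ = 0.15.
Under exogeneity and monotonicity, PNS = p₁ − p₀.
PNS = 0.385 − 0.15 = 0.235

PNS ≈ 0.2350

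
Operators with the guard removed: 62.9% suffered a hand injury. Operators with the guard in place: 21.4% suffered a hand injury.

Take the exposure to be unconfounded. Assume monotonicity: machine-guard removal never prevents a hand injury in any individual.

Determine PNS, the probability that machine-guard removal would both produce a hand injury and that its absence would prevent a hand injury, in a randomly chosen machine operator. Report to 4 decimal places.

p₁ = 0.629, p₀ = 0.214.
Under exogeneity and monotonicity, PNS = p₁ − p₀.
PNS = 0.629 − 0.214 = 0.415

PNS ≈ 0.4150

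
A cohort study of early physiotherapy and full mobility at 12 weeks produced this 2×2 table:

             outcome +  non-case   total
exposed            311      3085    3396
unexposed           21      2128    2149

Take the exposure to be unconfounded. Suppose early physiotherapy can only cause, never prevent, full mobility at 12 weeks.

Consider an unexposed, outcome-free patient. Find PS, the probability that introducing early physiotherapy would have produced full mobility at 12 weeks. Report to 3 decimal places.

PS ≈ 0.083

p₁ = P(outcome | exposed) = 311/3396 = 0.091578
p₀ = P(outcome | unexposed) = 21/2149 = 0.009772
Under exogeneity and monotonicity, PS = (p₁ − p₀)/(1 − p₀).
PS = (0.091578 − 0.009772) / 0.99023 ≈ 0.0826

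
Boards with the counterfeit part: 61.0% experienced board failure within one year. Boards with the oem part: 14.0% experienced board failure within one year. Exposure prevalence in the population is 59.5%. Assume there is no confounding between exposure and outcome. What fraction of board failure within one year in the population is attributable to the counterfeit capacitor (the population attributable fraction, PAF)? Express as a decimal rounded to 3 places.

p₁ = 0.61, p₀ = 0.14.
Overall risk P(Y=1) = π·p₁ + (1−π)·p₀ = 0.595×0.61 + 0.405×0.14 = 0.41965.
Under exogeneity, PAF = [P(Y=1) − p₀] / P(Y=1).
PAF = (0.41965 − 0.14) / 0.41965 ≈ 0.6664

PAF ≈ 0.666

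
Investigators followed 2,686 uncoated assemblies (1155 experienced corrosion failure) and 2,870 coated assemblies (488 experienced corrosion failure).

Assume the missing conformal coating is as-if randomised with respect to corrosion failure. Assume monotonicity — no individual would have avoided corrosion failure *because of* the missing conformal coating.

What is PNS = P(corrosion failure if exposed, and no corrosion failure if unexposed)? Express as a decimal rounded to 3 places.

p₁ = P(outcome | exposed) = 1155/2686 = 0.43001
p₀ = P(outcome | unexposed) = 488/2870 = 0.17003
Under exogeneity and monotonicity, PNS = p₁ − p₀.
PNS = 0.43001 − 0.17003 = 0.25997

PNS ≈ 0.260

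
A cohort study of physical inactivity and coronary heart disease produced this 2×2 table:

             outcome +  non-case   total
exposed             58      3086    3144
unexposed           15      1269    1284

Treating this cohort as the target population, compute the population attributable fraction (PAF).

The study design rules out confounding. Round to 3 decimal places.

p₁ = P(outcome | exposed) = 58/3144 = 0.018448
p₀ = P(outcome | unexposed) = 15/1284 = 0.011682
Exposure prevalence π = 3144/4428 = 0.71003; overall risk P(Y=1) = 0.016486.
Under exogeneity, PAF = [P(Y=1) − p₀]/P(Y=1).
PAF = (0.016486 − 0.011682) / 0.016486 ≈ 0.2914

PAF ≈ 0.291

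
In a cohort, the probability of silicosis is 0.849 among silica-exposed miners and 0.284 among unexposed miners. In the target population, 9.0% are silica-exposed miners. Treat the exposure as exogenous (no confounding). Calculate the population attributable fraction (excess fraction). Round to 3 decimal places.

Let p₁ = 0.849, p₀ = 0.284.
Overall risk P(Y=1) = π·p₁ + (1−π)·p₀ = 0.09×0.849 + 0.91×0.284 = 0.33485.
Under exogeneity, PAF = [P(Y=1) − p₀] / P(Y=1).
PAF = (0.33485 − 0.284) / 0.33485 ≈ 0.1519

PAF ≈ 0.152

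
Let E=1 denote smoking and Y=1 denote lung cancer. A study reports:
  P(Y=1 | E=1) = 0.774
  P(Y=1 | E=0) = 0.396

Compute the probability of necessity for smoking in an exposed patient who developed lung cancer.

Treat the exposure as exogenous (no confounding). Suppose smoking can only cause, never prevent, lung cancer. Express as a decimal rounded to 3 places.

Let p₁ = 0.774, p₀ = 0.396.
Under exogeneity and monotonicity, PN = (p₁ − p₀) / p₁.
PN = (0.774 − 0.396) / 0.774 = 0.378 / 0.774 ≈ 0.4884

PN ≈ 0.488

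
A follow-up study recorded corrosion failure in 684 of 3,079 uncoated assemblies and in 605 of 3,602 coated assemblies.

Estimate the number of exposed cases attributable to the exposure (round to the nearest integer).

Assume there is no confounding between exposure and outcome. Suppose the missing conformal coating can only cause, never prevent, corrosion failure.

about 167 cases

p₁ = P(outcome | exposed) = 684/3079 = 0.22215
p₀ = P(outcome | unexposed) = 605/3602 = 0.16796
PN = (p₁ − p₀)/p₁ = (0.22215 − 0.16796) / 0.22215 ≈ 0.24392.
Attributable cases ≈ PN × (exposed cases) = 0.24392 × 684 ≈ 166.84.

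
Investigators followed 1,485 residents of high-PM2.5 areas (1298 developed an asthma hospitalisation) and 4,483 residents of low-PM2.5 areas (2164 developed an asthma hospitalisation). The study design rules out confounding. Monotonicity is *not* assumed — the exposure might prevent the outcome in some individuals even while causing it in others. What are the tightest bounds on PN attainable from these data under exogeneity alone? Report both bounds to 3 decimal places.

p₁ = P(outcome | exposed) = 1298/1485 = 0.87407
p₀ = P(outcome | unexposed) = 2164/4483 = 0.48271
Under exogeneity alone the bounds on PN are max{0,(p₁−p₀)/p₁} ≤ PN ≤ min{1,(1−p₀)/p₁}.
  lower = (p₁ − p₀)/p₁ = 0.39136 / 0.87407 ≈ 0.4477
  upper = min{1, (1 − p₀)/p₁} = 0.51729 / 0.87407 ≈ 0.5918

0.448 ≤ PN ≤ 0.592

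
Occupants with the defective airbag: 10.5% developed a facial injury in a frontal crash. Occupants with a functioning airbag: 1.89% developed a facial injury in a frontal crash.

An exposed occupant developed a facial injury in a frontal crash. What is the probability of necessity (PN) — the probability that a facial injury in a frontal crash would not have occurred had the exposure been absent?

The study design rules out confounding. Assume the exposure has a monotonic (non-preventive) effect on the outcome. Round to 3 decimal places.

PN ≈ 0.820

p₁ = 0.105, p₀ = 0.0189.
Under exogeneity and monotonicity, PN = (p₁ − p₀) / p₁.
PN = (0.105 − 0.0189) / 0.105 = 0.0861 / 0.105 ≈ 0.8200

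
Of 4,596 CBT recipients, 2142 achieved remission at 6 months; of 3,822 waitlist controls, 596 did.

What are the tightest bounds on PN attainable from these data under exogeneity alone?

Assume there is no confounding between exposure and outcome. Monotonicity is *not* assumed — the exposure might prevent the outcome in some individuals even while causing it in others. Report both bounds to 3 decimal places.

p₁ = P(outcome | exposed) = 2142/4596 = 0.46606
p₀ = P(outcome | unexposed) = 596/3822 = 0.15594
Under exogeneity alone the bounds on PN are max{0,(p₁−p₀)/p₁} ≤ PN ≤ min{1,(1−p₀)/p₁}.
  lower = (p₁ − p₀)/p₁ = 0.31012 / 0.46606 ≈ 0.6654
  upper = min{1, (1 − p₀)/p₁} = 0.84406 / 0.46606 ≈ 1.8111 → capped at 1

0.665 ≤ PN ≤ 1.000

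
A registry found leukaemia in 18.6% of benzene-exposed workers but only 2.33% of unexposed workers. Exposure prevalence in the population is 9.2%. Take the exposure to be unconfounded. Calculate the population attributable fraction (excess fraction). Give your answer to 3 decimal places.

p₁ = 0.186, p₀ = 0.0233.
Overall risk P(Y=1) = π·p₁ + (1−π)·p₀ = 0.092×0.186 + 0.908×0.0233 = 0.038268.
Under exogeneity, PAF = [P(Y=1) − p₀] / P(Y=1).
PAF = (0.038268 − 0.0233) / 0.038268 ≈ 0.3911

PAF ≈ 0.391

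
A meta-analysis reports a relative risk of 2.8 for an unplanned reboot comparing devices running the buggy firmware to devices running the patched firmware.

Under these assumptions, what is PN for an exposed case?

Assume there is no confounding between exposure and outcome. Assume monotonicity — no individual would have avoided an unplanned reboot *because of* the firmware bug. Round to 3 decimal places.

Under exogeneity and monotonicity, PN = (RR − 1) / RR = 1 − 1/RR.
PN = (2.8 − 1) / 2.8 = 1.8 / 2.8 ≈ 0.6429

PN ≈ 0.643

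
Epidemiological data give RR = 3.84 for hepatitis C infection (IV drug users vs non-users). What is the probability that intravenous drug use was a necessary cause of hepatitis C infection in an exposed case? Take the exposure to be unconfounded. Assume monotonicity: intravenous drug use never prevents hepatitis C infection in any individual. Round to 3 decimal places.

PN ≈ 0.740

Under exogeneity and monotonicity, PN = (RR − 1) / RR = 1 − 1/RR.
PN = (3.84 − 1) / 3.84 = 2.84 / 3.84 ≈ 0.7396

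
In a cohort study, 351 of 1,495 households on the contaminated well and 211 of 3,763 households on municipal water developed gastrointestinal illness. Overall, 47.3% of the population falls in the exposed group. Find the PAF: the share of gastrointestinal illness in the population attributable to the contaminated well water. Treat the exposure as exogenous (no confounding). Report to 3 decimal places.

p₁ = P(outcome | exposed) = 351/1495 = 0.23478
p₀ = P(outcome | unexposed) = 211/3763 = 0.056072
Overall risk P(Y=1) = π·p₁ + (1−π)·p₀ = 0.473×0.23478 + 0.527×0.056072 = 0.1406.
Under exogeneity, PAF = [P(Y=1) − p₀] / P(Y=1).
PAF = (0.1406 − 0.056072) / 0.1406 ≈ 0.6012

PAF ≈ 0.601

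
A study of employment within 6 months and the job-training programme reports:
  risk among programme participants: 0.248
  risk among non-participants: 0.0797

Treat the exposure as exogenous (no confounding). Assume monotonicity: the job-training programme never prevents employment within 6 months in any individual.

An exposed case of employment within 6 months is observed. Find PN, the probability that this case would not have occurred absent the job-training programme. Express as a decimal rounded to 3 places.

PN ≈ 0.679

Let p₁ = 0.248, p₀ = 0.0797.
Under exogeneity and monotonicity, PN = (p₁ − p₀) / p₁.
PN = (0.248 − 0.0797) / 0.248 = 0.1683 / 0.248 ≈ 0.6786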